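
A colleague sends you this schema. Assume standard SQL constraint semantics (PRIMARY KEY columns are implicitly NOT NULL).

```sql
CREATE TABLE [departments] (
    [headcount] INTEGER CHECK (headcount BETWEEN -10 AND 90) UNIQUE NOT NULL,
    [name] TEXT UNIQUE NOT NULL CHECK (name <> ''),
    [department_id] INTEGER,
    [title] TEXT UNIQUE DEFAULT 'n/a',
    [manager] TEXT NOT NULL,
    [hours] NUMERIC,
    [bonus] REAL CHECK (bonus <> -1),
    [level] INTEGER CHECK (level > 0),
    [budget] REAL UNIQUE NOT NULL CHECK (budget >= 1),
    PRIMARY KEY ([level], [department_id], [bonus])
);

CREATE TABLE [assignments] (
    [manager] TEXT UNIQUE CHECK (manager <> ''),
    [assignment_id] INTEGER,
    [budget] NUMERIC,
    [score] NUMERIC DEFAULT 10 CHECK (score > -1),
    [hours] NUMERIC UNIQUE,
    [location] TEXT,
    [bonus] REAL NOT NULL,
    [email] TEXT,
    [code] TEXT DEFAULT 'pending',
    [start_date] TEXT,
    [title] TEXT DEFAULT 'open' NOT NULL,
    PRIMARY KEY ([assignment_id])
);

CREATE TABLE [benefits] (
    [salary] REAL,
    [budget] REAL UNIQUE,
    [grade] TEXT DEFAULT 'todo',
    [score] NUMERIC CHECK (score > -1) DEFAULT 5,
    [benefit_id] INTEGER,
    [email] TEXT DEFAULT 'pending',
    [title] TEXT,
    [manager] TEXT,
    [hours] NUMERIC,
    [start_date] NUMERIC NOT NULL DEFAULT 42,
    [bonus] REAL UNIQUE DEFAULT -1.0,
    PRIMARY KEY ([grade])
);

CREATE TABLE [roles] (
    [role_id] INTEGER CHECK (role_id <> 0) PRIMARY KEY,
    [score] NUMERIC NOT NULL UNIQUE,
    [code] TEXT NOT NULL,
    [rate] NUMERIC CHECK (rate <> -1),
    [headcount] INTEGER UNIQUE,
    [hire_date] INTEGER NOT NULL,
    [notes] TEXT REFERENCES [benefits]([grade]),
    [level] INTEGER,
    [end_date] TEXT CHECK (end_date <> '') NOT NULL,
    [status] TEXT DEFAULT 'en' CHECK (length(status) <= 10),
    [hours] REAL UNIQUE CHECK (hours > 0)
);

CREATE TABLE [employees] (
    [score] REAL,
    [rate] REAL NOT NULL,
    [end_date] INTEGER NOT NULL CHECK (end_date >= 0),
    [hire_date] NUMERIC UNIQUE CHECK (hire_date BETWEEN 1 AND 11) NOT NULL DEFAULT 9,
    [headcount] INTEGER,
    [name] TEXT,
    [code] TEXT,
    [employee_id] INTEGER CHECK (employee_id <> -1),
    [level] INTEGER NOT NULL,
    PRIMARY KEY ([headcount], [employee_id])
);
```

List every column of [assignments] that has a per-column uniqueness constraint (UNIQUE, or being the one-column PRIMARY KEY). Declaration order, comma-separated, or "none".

- manager: declared UNIQUE → unique.
- assignment_id: single-column PRIMARY KEY → unique.
- budget: no UNIQUE or single-column PK constraint.
- score: no UNIQUE or single-column PK constraint.
- hours: declared UNIQUE → unique.
- location: no UNIQUE or single-column PK constraint.
- bonus: no UNIQUE or single-column PK constraint.
- email: no UNIQUE or single-column PK constraint.
- code: no UNIQUE or single-column PK constraint.
- start_date: no UNIQUE or single-column PK constraint.
- title: no UNIQUE or single-column PK constraint.

manager, assignment_id, hours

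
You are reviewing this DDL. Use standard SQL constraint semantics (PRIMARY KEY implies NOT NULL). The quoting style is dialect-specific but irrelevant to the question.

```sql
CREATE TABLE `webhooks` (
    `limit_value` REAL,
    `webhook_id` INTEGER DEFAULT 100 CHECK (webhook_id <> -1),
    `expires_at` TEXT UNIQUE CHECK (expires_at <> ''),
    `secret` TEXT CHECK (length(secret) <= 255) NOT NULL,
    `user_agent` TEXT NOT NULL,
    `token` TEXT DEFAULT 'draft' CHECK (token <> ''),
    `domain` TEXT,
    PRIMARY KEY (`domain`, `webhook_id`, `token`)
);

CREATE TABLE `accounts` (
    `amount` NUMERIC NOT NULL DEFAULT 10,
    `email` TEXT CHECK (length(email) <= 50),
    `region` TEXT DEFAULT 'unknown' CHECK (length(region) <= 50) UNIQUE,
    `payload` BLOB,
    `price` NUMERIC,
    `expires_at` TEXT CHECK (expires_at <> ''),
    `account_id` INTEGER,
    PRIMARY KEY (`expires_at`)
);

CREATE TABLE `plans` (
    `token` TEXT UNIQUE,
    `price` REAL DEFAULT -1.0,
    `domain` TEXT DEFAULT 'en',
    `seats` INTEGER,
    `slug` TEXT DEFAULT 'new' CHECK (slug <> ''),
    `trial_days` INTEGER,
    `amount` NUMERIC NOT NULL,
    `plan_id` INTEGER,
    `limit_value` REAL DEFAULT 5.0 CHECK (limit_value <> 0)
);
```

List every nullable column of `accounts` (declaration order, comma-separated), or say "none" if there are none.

- amount: declared NOT NULL → not nullable.
- email: CHECK does not forbid NULL (a CHECK constraint passes when its expression is NULL) → nullable.
- region: CHECK does not forbid NULL (a CHECK constraint passes when its expression is NULL) → nullable.
- payload: no NOT NULL constraint applies → nullable.
- price: no NOT NULL constraint applies → nullable.
- expires_at: part of the PRIMARY KEY, which implies NOT NULL → not nullable.
- account_id: no NOT NULL constraint applies → nullable.

email, region, payload, price, account_id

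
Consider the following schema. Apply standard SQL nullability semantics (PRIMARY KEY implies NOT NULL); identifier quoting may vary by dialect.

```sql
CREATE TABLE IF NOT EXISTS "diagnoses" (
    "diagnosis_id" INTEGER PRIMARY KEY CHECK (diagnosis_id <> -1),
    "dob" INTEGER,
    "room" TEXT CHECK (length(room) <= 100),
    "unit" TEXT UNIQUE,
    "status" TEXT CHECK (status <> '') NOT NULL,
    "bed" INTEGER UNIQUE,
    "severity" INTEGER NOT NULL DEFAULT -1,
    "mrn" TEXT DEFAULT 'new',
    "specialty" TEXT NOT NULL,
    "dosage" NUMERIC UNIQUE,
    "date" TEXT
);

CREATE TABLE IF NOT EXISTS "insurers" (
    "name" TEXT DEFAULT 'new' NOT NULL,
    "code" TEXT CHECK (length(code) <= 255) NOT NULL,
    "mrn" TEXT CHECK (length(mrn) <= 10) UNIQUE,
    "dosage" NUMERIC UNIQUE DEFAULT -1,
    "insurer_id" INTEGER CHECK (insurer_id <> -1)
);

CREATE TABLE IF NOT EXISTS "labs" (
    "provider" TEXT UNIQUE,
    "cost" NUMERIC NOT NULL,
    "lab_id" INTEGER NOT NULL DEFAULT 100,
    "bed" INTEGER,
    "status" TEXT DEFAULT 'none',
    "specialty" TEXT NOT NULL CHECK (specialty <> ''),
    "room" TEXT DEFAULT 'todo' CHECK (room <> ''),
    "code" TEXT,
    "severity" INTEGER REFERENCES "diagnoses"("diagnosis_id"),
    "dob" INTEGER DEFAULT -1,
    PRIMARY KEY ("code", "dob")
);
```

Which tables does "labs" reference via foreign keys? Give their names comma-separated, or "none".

diagnoses

- severity REFERENCES diagnoses(diagnosis_id).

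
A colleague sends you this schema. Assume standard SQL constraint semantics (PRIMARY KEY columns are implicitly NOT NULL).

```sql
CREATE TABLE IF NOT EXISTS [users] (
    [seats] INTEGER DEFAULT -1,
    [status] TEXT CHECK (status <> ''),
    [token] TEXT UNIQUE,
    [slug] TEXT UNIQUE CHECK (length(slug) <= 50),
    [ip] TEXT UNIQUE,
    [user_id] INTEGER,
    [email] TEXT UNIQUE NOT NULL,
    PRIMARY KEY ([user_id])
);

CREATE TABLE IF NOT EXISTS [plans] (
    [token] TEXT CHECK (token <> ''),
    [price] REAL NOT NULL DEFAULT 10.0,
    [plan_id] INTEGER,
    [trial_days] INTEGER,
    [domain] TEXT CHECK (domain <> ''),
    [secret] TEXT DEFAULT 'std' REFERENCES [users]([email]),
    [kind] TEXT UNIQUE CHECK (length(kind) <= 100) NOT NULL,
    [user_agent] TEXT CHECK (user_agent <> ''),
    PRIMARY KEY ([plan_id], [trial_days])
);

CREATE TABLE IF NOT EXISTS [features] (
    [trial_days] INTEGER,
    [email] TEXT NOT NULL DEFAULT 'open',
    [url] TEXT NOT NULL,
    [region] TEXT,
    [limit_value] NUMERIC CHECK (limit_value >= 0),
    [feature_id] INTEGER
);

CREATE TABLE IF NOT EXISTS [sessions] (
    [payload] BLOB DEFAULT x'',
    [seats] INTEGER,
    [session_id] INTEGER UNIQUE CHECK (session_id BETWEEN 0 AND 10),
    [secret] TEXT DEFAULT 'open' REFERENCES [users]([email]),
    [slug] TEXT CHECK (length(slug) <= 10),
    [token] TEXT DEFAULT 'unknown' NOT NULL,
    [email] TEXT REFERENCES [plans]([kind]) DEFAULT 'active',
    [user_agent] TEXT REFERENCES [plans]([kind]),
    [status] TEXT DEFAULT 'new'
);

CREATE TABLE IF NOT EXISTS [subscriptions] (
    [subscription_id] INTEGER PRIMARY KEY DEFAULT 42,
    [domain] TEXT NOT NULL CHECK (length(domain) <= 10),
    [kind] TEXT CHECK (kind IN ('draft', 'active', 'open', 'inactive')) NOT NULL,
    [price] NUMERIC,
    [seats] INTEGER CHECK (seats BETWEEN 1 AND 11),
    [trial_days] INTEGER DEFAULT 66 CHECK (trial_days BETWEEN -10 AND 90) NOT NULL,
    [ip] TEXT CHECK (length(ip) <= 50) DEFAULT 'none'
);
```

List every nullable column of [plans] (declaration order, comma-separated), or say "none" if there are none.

- token: CHECK does not forbid NULL (a CHECK constraint passes when its expression is NULL) → nullable.
- price: declared NOT NULL → not nullable.
- plan_id: part of the PRIMARY KEY, which implies NOT NULL → not nullable.
- trial_days: part of the PRIMARY KEY, which implies NOT NULL → not nullable.
- domain: CHECK does not forbid NULL (a CHECK constraint passes when its expression is NULL) → nullable.
- secret: a foreign key column may be NULL unless separately constrained → nullable.
- kind: declared NOT NULL → not nullable.
- user_agent: CHECK does not forbid NULL (a CHECK constraint passes when its expression is NULL) → nullable.

token, domain, secret, user_agent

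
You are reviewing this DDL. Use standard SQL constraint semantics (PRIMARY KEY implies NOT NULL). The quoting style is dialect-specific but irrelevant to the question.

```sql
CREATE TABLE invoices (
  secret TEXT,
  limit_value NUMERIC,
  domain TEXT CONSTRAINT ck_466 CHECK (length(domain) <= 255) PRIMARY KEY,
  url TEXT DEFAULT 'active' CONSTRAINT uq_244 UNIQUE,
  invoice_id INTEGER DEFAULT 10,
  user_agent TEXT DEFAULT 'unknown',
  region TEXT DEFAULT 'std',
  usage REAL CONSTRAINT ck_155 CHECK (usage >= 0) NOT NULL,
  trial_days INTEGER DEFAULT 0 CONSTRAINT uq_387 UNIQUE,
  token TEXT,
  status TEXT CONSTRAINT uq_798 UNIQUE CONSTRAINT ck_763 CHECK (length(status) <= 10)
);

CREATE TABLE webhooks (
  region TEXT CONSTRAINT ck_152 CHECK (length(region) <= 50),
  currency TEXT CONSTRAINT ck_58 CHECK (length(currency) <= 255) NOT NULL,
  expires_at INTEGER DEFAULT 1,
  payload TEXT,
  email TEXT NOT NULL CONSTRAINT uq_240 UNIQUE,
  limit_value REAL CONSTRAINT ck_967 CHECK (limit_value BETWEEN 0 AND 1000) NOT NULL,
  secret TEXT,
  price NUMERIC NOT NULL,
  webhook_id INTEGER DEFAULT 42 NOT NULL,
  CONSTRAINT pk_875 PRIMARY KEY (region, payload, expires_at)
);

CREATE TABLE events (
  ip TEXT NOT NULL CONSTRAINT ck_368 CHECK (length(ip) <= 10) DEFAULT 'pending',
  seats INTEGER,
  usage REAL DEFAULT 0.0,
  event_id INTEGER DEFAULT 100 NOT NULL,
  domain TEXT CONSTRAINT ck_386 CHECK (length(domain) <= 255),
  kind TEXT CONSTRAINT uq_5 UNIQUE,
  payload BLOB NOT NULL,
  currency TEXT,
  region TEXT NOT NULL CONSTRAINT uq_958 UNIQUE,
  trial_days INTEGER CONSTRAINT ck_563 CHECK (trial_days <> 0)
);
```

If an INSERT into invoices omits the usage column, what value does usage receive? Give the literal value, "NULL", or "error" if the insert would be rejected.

usage has no DEFAULT clause.
Omitting it would insert NULL, but it is declared NOT NULL, so the INSERT fails.

error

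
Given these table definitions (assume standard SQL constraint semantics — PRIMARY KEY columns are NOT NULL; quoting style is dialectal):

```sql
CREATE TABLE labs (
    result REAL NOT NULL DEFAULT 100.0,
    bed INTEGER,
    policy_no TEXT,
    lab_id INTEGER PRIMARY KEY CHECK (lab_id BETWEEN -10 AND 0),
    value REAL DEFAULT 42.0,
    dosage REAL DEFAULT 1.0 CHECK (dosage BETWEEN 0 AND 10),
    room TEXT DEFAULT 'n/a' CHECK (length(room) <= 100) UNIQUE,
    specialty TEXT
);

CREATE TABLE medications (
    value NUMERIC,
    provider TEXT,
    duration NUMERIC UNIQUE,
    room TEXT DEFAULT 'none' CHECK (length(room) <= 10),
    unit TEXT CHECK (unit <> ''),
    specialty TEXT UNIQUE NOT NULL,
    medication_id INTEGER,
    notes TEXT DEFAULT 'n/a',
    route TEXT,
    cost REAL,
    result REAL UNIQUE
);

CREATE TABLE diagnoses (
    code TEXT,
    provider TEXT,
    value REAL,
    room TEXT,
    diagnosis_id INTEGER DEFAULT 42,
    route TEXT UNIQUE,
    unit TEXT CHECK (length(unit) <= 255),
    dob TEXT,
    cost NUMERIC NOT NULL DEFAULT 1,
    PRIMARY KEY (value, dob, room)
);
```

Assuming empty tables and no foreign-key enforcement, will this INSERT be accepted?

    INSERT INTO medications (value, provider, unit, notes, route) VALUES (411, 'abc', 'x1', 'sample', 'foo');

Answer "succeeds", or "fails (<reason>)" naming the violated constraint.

fails (NOT NULL on specialty)

specialty is omitted from the column list and has no DEFAULT, so it would receive NULL.
But specialty is declared NOT NULL.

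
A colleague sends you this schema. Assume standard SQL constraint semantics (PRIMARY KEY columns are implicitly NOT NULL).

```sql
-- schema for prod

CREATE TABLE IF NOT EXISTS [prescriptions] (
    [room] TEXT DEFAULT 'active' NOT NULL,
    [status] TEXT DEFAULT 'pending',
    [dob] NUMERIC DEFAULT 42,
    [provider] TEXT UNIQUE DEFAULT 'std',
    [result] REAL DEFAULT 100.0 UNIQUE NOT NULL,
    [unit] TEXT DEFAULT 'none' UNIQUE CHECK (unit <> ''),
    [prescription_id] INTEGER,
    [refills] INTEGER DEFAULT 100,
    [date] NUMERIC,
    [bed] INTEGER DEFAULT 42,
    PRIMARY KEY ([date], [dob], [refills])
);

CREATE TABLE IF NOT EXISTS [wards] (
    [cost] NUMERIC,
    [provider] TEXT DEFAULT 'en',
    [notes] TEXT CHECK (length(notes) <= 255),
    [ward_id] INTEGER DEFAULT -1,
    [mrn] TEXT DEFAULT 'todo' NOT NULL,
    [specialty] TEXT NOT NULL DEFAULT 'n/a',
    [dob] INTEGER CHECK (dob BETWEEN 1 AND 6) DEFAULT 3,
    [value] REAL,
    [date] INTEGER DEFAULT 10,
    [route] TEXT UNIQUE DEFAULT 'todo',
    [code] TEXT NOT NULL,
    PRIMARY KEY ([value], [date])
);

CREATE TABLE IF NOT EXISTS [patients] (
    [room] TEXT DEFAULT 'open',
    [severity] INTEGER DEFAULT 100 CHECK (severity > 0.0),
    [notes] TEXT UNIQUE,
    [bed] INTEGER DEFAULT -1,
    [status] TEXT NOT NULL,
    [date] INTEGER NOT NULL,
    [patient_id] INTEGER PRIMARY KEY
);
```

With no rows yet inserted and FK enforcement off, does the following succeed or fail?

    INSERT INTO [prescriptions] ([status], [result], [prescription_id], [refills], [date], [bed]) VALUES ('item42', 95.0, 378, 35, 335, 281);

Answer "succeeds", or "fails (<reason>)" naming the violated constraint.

succeeds

NOT NULL columns: date is supplied; dob defaults to 42; refills is supplied; result is supplied; room defaults to 'active'.
No constraint is violated.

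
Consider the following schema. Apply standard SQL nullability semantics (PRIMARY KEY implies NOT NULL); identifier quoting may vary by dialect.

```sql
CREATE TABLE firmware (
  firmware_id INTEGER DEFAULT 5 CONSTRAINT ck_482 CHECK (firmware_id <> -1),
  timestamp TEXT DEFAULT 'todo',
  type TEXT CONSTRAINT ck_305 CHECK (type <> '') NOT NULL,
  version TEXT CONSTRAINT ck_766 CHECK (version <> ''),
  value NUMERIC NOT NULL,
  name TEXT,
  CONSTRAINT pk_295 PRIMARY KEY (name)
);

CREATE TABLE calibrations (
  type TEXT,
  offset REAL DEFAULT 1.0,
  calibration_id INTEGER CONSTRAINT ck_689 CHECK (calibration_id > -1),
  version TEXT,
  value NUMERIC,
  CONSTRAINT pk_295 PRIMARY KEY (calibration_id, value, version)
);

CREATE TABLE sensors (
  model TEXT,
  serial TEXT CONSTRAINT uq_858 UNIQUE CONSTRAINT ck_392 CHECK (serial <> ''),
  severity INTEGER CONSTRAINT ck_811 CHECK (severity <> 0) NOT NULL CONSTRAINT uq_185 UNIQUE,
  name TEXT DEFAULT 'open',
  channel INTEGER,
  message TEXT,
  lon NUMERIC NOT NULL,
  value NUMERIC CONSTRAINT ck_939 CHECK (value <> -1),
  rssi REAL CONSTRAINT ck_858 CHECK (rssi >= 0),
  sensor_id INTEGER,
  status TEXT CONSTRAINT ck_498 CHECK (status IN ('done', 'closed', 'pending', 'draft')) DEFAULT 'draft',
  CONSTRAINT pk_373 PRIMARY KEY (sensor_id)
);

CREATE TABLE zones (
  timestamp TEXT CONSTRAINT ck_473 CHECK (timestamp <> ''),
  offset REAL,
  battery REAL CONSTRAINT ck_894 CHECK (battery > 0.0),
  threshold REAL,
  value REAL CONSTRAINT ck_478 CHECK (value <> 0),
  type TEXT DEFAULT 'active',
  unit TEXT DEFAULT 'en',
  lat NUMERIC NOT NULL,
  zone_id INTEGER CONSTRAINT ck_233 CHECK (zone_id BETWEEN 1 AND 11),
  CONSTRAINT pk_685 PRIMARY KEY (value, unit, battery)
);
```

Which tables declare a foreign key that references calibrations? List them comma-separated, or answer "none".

none

No REFERENCES clause anywhere in the schema names calibrations.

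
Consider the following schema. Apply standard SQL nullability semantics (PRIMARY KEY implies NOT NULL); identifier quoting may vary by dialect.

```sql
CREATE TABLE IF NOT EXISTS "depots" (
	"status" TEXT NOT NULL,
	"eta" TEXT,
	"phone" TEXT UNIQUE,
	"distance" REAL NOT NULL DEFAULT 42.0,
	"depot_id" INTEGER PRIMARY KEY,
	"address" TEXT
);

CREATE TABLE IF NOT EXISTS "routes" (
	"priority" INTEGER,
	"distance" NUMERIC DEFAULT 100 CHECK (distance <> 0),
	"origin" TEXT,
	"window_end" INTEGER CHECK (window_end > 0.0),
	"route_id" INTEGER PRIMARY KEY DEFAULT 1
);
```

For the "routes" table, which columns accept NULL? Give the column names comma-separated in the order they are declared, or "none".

priority, distance, origin, window_end

- priority: no NOT NULL constraint applies → nullable.
- distance: CHECK does not forbid NULL (a CHECK constraint passes when its expression is NULL) → nullable.
- origin: no NOT NULL constraint applies → nullable.
- window_end: CHECK does not forbid NULL (a CHECK constraint passes when its expression is NULL) → nullable.
- route_id: part of the PRIMARY KEY, which implies NOT NULL → not nullable.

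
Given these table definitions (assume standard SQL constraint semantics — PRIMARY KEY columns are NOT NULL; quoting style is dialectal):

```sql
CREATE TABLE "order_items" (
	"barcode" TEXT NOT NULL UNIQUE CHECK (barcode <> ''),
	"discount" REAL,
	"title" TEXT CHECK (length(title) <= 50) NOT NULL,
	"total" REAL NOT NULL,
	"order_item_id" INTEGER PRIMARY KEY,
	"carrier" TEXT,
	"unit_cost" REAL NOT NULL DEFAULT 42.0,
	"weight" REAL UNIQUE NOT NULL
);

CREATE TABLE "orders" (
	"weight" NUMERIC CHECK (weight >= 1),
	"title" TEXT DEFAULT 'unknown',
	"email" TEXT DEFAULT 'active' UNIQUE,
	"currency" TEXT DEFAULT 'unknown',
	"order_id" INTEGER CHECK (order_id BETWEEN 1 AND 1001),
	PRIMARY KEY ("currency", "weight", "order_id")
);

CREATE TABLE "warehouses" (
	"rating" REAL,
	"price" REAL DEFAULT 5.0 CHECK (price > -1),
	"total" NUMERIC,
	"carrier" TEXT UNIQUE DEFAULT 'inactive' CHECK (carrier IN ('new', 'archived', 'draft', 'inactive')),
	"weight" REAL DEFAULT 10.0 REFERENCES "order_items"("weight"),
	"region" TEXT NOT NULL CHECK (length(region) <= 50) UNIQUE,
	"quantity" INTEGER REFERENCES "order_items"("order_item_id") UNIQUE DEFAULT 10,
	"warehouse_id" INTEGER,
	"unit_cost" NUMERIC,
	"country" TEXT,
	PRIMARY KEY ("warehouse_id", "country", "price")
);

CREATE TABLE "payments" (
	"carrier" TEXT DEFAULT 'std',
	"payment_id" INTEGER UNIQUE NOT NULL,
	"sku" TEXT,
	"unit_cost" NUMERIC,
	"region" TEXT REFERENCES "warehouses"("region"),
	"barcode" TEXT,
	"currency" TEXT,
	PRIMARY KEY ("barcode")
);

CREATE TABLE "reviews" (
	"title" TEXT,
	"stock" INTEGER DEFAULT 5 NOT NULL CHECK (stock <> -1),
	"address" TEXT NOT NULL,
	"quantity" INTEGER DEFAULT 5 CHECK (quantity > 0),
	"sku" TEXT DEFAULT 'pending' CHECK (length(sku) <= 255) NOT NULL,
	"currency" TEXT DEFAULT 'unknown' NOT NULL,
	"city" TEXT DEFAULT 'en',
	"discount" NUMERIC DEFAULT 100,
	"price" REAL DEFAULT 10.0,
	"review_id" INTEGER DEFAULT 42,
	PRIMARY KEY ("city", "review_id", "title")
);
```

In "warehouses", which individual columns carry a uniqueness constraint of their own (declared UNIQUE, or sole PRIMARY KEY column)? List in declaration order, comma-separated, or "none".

- rating: no UNIQUE or single-column PK constraint.
- price: part of a composite PRIMARY KEY — only the tuple is unique, not this column on its own.
- total: no UNIQUE or single-column PK constraint.
- carrier: declared UNIQUE → unique.
- weight: no UNIQUE or single-column PK constraint.
- region: declared UNIQUE → unique.
- quantity: declared UNIQUE → unique.
- warehouse_id: part of a composite PRIMARY KEY — only the tuple is unique, not this column on its own.
- unit_cost: no UNIQUE or single-column PK constraint.
- country: part of a composite PRIMARY KEY — only the tuple is unique, not this column on its own.

carrier, region, quantity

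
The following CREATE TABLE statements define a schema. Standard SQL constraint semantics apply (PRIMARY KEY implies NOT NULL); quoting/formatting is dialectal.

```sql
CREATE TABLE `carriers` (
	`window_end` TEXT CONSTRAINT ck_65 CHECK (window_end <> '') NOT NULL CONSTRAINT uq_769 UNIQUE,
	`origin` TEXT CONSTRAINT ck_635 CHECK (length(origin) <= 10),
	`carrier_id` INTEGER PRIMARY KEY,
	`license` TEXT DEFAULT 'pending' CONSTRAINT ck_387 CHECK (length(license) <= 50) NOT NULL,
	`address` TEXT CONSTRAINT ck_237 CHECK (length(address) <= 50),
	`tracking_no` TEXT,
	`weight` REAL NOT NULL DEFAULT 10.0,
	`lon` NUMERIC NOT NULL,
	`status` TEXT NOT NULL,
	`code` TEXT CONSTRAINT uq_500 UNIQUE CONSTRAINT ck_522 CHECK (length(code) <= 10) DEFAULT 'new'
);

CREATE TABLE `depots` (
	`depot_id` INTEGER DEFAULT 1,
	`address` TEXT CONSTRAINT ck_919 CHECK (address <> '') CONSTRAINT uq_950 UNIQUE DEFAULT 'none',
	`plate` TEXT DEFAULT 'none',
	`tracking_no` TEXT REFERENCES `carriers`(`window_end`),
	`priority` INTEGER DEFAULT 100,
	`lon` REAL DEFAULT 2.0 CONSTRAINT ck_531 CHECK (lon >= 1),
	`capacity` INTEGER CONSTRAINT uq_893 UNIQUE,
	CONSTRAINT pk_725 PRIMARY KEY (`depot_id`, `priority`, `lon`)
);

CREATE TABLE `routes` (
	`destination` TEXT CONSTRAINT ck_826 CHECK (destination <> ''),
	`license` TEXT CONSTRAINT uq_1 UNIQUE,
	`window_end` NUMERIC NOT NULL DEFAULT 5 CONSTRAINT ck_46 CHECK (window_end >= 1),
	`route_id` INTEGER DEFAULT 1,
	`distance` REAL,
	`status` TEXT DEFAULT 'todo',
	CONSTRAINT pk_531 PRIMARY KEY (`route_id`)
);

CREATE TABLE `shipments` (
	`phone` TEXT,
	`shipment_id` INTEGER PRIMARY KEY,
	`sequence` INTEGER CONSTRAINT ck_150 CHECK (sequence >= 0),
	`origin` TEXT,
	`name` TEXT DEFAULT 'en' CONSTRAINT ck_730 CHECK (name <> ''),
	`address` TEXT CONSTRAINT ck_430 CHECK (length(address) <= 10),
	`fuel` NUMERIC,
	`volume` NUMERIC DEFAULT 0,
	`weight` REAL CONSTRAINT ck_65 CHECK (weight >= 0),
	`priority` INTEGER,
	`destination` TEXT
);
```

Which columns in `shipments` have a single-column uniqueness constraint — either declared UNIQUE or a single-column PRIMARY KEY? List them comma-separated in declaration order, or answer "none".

- phone: no UNIQUE or single-column PK constraint.
- shipment_id: single-column PRIMARY KEY → unique.
- sequence: no UNIQUE or single-column PK constraint.
- origin: no UNIQUE or single-column PK constraint.
- name: no UNIQUE or single-column PK constraint.
- address: no UNIQUE or single-column PK constraint.
- fuel: no UNIQUE or single-column PK constraint.
- volume: no UNIQUE or single-column PK constraint.
- weight: no UNIQUE or single-column PK constraint.
- priority: no UNIQUE or single-column PK constraint.
- destination: no UNIQUE or single-column PK constraint.

shipment_id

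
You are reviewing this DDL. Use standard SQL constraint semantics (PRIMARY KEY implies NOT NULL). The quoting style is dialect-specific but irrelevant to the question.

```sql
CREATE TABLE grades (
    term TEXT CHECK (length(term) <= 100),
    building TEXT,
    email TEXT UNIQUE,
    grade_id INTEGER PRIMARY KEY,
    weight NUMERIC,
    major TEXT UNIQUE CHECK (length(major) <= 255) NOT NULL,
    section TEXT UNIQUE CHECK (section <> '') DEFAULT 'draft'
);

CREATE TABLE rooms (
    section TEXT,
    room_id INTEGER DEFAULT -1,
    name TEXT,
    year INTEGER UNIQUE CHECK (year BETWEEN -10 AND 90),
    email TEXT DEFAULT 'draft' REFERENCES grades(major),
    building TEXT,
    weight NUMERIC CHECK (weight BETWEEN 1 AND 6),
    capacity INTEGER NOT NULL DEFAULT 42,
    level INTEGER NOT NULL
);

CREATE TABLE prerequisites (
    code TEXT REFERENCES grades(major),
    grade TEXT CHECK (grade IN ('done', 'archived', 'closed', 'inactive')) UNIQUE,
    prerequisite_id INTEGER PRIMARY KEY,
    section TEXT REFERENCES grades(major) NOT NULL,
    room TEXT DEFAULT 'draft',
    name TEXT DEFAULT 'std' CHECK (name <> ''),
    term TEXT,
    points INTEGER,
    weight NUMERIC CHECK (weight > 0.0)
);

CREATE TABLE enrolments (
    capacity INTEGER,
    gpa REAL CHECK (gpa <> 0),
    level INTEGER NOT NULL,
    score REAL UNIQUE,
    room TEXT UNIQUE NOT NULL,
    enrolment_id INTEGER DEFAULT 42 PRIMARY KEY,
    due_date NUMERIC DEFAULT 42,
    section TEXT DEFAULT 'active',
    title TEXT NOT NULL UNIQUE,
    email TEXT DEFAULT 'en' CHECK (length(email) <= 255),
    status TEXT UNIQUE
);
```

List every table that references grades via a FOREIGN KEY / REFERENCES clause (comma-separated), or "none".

rooms, prerequisites

- rooms.email references grades(major).
- prerequisites.code references grades(major).
- prerequisites.section references grades(major).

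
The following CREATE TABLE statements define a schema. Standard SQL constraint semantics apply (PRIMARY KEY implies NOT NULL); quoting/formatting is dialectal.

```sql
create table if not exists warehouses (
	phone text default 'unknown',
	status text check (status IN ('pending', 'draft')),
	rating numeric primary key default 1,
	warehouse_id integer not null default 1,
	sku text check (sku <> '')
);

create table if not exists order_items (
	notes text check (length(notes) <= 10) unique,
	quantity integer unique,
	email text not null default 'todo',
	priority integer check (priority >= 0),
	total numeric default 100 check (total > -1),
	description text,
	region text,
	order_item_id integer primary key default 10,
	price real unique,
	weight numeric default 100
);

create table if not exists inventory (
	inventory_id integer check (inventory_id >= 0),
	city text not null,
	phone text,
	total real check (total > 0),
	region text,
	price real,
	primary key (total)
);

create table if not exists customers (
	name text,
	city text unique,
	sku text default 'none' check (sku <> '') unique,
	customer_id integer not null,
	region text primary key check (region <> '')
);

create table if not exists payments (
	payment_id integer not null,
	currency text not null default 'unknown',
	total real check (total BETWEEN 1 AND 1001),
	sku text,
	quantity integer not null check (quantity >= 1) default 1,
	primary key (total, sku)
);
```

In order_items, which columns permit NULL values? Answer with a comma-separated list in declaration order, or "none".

notes, quantity, priority, total, description, region, price, weight

- notes: CHECK does not forbid NULL (a CHECK constraint passes when its expression is NULL) → nullable.
- quantity: UNIQUE does not imply NOT NULL → nullable.
- email: declared NOT NULL → not nullable.
- priority: CHECK does not forbid NULL (a CHECK constraint passes when its expression is NULL) → nullable.
- total: CHECK does not forbid NULL (a CHECK constraint passes when its expression is NULL) → nullable.
- description: no NOT NULL constraint applies → nullable.
- region: no NOT NULL constraint applies → nullable.
- order_item_id: part of the PRIMARY KEY, which implies NOT NULL → not nullable.
- price: UNIQUE does not imply NOT NULL → nullable.
- weight: DEFAULT only fills an omitted column; an explicit NULL is still allowed → nullable.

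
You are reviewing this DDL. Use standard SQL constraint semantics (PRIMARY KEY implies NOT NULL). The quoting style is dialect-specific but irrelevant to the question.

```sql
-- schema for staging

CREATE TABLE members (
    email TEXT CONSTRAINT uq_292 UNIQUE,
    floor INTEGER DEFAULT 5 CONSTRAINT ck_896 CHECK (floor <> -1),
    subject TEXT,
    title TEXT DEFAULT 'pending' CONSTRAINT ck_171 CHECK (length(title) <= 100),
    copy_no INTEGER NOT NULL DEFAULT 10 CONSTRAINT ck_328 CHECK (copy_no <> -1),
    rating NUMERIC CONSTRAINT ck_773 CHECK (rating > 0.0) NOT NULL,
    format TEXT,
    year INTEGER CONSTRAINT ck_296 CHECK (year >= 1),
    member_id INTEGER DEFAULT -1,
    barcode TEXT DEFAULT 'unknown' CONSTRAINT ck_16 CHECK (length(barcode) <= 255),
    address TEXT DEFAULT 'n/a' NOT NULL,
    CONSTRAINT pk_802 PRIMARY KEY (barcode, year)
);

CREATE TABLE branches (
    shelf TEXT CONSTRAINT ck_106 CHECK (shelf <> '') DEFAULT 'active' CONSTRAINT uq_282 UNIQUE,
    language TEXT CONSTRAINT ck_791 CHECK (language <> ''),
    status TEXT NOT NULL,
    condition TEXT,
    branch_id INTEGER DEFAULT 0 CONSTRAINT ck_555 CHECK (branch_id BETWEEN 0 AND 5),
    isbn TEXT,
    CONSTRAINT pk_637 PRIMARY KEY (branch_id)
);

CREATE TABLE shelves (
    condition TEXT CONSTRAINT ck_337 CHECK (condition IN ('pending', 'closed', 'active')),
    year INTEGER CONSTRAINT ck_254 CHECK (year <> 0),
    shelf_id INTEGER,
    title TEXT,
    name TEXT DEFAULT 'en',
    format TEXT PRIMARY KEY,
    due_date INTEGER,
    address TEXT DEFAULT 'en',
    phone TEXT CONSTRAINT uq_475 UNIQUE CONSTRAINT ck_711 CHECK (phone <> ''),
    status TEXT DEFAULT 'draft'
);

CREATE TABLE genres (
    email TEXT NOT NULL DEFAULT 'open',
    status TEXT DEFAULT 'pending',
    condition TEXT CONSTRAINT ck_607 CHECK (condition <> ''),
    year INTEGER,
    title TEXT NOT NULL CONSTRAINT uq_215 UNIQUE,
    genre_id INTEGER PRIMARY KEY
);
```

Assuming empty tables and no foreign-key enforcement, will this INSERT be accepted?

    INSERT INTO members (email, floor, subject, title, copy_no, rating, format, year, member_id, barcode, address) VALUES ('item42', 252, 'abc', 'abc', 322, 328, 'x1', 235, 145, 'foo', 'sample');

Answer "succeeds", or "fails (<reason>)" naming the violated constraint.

NOT NULL columns: address is supplied; barcode is supplied; copy_no is supplied; rating is supplied; year is supplied.
CHECK constraints: 252 satisfies (floor <> -1); 'abc' satisfies (length(title) <= 100); 322 satisfies (copy_no <> -1); 328 satisfies (rating > 0.0); 235 satisfies (year >= 1); 'foo' satisfies (length(barcode) <= 255).
No constraint is violated.

succeeds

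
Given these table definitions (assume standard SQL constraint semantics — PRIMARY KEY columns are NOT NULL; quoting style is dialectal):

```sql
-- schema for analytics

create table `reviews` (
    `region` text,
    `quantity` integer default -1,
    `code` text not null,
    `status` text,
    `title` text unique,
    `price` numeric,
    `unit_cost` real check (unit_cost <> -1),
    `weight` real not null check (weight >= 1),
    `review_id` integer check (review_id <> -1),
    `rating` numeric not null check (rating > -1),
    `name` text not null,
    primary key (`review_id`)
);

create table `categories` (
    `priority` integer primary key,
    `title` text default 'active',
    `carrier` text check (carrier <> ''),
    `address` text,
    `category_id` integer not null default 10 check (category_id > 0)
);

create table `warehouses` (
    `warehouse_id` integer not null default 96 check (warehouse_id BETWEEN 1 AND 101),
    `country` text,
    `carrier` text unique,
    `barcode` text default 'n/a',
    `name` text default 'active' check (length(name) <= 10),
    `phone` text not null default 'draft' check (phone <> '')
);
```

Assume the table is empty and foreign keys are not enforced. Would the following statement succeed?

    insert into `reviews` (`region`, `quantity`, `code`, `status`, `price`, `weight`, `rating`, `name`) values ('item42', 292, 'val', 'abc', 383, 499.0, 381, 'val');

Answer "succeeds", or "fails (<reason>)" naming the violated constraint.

review_id is omitted from the column list and has no DEFAULT, so it would receive NULL.
But review_id is part of the PRIMARY KEY (implied NOT NULL).

fails (NOT NULL on review_id)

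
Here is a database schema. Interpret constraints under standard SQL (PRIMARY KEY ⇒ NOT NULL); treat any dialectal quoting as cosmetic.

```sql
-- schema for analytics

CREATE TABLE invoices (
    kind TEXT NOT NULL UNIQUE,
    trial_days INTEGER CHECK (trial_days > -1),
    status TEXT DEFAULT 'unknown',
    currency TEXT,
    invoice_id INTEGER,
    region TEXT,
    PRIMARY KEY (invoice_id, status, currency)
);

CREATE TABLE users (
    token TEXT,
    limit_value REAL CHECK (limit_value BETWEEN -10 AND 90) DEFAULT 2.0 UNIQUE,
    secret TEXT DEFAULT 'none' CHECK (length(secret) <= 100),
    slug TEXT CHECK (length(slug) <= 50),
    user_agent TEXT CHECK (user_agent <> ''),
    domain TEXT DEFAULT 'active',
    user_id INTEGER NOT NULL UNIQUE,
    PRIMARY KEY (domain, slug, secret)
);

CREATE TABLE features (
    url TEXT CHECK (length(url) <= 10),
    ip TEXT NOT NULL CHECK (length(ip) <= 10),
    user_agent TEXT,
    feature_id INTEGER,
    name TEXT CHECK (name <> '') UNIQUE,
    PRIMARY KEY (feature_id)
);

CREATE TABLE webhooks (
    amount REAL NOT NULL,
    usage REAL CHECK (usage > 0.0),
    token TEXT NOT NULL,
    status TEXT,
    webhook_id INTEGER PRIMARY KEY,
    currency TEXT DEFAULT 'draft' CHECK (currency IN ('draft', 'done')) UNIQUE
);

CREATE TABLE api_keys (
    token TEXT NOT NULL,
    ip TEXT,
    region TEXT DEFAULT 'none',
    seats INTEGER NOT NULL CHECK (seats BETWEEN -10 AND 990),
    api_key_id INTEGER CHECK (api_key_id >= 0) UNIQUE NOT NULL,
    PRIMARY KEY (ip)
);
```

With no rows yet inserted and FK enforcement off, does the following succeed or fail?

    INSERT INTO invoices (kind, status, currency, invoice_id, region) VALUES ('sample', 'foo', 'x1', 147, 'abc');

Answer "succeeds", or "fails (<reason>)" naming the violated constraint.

succeeds

NOT NULL columns: currency is supplied; invoice_id is supplied; kind is supplied; status is supplied.
No constraint is violated.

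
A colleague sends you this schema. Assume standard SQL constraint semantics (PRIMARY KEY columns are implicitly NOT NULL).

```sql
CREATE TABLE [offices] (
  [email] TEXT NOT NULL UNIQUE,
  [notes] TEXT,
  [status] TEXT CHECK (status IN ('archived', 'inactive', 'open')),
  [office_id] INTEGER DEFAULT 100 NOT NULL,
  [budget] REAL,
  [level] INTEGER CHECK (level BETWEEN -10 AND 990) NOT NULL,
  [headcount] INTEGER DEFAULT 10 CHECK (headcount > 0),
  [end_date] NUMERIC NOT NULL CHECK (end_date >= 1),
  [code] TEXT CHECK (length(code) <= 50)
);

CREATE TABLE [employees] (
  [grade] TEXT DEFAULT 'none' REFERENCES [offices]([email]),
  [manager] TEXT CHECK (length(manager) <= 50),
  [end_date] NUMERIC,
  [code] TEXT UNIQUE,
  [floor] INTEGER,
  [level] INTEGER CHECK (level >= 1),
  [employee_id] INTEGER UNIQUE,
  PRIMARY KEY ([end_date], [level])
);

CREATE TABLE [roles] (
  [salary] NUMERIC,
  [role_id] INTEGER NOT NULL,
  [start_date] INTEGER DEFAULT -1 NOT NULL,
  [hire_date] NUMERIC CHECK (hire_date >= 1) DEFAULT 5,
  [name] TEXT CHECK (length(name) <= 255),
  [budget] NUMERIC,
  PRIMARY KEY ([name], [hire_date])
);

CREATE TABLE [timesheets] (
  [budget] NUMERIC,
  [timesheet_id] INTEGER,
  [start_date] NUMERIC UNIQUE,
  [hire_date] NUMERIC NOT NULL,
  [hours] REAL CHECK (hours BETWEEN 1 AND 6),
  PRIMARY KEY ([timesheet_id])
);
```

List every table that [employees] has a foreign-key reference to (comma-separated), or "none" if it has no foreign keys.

- grade REFERENCES offices(email).

offices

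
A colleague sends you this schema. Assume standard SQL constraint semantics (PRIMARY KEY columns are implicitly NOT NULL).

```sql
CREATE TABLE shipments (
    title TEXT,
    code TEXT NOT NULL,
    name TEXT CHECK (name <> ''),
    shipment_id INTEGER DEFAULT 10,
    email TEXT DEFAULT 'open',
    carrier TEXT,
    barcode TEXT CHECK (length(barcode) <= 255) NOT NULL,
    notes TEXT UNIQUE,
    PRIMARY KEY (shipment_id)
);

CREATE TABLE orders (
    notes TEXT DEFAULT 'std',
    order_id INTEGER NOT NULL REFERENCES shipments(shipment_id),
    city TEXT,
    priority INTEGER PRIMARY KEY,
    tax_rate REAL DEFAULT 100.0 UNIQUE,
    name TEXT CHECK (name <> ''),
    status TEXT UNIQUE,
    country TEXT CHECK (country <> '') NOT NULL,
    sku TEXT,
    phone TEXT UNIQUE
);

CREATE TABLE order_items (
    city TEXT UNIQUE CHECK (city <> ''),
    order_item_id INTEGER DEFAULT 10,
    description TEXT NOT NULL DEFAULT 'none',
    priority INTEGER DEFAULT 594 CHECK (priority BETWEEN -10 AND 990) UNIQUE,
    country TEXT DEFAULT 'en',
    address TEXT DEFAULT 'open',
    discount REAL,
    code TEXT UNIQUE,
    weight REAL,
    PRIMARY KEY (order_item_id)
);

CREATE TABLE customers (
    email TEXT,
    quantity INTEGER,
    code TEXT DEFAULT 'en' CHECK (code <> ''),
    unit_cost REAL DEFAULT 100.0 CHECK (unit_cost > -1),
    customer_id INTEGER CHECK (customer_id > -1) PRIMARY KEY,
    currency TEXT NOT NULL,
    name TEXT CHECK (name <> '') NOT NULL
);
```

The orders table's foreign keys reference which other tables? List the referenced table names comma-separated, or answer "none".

shipments

- order_id REFERENCES shipments(shipment_id).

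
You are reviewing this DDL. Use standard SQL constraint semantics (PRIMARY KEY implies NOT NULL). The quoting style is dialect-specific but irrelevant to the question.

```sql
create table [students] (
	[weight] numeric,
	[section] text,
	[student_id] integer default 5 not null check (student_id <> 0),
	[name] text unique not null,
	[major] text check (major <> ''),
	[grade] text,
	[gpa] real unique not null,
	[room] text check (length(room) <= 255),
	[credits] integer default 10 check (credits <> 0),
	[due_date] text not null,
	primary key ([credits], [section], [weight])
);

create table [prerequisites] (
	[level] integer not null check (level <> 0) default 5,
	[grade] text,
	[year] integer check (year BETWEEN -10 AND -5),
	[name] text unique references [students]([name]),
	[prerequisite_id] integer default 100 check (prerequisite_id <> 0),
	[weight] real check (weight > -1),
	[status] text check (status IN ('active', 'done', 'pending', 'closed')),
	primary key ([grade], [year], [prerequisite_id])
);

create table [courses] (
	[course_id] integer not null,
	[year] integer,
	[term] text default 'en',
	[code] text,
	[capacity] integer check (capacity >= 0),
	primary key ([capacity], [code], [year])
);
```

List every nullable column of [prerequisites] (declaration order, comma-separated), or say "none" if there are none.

name, weight, status

- level: declared NOT NULL → not nullable.
- grade: part of the PRIMARY KEY, which implies NOT NULL → not nullable.
- year: part of the PRIMARY KEY, which implies NOT NULL → not nullable.
- name: a foreign key column may be NULL unless separately constrained → nullable.
- prerequisite_id: part of the PRIMARY KEY, which implies NOT NULL → not nullable.
- weight: CHECK does not forbid NULL (a CHECK constraint passes when its expression is NULL) → nullable.
- status: CHECK does not forbid NULL (a CHECK constraint passes when its expression is NULL) → nullable.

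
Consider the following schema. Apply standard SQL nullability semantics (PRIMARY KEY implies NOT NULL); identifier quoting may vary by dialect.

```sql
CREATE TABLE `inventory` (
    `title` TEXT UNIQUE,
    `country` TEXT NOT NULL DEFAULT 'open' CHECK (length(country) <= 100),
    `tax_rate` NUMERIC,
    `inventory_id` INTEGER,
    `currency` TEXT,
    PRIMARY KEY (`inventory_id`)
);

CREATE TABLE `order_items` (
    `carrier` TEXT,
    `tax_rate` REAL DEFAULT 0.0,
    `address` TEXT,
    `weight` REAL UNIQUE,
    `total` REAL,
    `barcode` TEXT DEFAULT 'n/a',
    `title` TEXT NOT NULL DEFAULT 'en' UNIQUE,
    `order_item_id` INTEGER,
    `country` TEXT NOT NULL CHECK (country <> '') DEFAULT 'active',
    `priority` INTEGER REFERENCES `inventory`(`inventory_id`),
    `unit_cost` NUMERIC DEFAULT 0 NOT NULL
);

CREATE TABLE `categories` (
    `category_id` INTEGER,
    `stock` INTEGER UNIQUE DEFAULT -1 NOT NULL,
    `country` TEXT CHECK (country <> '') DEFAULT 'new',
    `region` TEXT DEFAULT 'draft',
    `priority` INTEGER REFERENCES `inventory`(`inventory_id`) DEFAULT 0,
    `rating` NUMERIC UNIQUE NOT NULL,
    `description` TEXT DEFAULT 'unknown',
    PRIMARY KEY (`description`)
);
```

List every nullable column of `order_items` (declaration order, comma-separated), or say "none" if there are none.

- carrier: no NOT NULL constraint applies → nullable.
- tax_rate: DEFAULT only fills an omitted column; an explicit NULL is still allowed → nullable.
- address: no NOT NULL constraint applies → nullable.
- weight: UNIQUE does not imply NOT NULL → nullable.
- total: no NOT NULL constraint applies → nullable.
- barcode: DEFAULT only fills an omitted column; an explicit NULL is still allowed → nullable.
- title: declared NOT NULL → not nullable.
- order_item_id: no NOT NULL constraint applies → nullable.
- country: declared NOT NULL → not nullable.
- priority: a foreign key column may be NULL unless separately constrained → nullable.
- unit_cost: declared NOT NULL → not nullable.

carrier, tax_rate, address, weight, total, barcode, order_item_id, priority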